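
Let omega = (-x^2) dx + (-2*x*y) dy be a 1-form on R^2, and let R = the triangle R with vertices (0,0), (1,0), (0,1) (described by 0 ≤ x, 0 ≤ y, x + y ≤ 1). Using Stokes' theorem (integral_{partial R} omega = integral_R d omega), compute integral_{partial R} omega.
integral_(partial R) omega = -1/3

Stokes: integral_partial_R omega = integral_R d omega with d omega = (∂Q/∂x - ∂P/∂y) dx ∧ dy.
  ∂Q/∂x = -2*y
  ∂P/∂y = 0
  integrand = ∂Q/∂x - ∂P/∂y = -2*y.
Integrating over R: integral_0^1 integral_0^{1-x} (-2*y) dy dx = -1/3.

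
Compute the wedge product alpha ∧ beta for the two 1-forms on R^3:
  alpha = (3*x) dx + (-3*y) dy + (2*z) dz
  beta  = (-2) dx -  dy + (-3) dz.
alpha ∧ beta = (-3*x - 6*y) dx ∧ dy + (-9*x + 4*z) dx ∧ dz + (9*y + 2*z) dy ∧ dz

Distribute the wedge, using dx_i ∧ dx_j = -dx_j ∧ dx_i and dx_i ∧ dx_i = 0. For each pair (i, j) with i < j, the coefficient of dx_i ∧ dx_j in alpha ∧ beta is (alpha_i * beta_j - alpha_j * beta_i). Collecting: alpha ∧ beta = (-3*x - 6*y) dx ∧ dy + (-9*x + 4*z) dx ∧ dz + (9*y + 2*z) dy ∧ dz.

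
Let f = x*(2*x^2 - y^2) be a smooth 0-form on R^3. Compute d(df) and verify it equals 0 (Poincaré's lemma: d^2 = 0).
d(df) = 0

Step 1: df = sum_i (∂f/∂x_i) dx_i = (6*x^2 - y^2) dx + (-2*x*y) dy + (0) dz.
Step 2: Apply d again. Using the 1-form formula, the coefficient of dx ∧ dy in d(df) is ∂^2 f/∂x ∂y - ∂^2 f/∂y ∂x = (-2*y) - (-2*y) = 0 (equality of mixed partials for smooth f).
Similarly for dx ∧ dz and dy ∧ dz — all coefficients vanish. So d(df) = 0.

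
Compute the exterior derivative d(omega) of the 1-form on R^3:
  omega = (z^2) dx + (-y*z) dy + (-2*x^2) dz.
d(omega) = (-4*x - 2*z) dx ∧ dz + (y) dy ∧ dz

For a 1-form omega = sum_i f_i dx_i, the exterior derivative is
  d(omega) = sum_{i < j} (∂f_j/∂x_i - ∂f_i/∂x_j) dx_i ∧ dx_j.
  coefficient of dx ∧ dz: ∂f_3/∂x - ∂f_1/∂z = ∂(-2*x^2)/∂x - ∂(z^2)/∂z = -4*x - 2*z
  coefficient of dy ∧ dz: ∂f_3/∂y - ∂f_2/∂z = ∂(-2*x^2)/∂y - ∂(-y*z)/∂z = y
Assembling: d(omega) = (-4*x - 2*z) dx ∧ dz + (y) dy ∧ dz.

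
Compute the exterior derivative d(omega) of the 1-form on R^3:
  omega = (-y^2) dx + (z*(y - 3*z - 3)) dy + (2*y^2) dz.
d(omega) = (2*y) dx ∧ dy + (3*y + 6*z + 3) dy ∧ dz

For a 1-form omega = sum_i f_i dx_i, the exterior derivative is
  d(omega) = sum_{i < j} (∂f_j/∂x_i - ∂f_i/∂x_j) dx_i ∧ dx_j.
  coefficient of dx ∧ dy: ∂f_2/∂x - ∂f_1/∂y = ∂(z*(y - 3*z - 3))/∂x - ∂(-y^2)/∂y = 2*y
  coefficient of dy ∧ dz: ∂f_3/∂y - ∂f_2/∂z = ∂(2*y^2)/∂y - ∂(z*(y - 3*z - 3))/∂z = 3*y + 6*z + 3
Assembling: d(omega) = (2*y) dx ∧ dy + (3*y + 6*z + 3) dy ∧ dz.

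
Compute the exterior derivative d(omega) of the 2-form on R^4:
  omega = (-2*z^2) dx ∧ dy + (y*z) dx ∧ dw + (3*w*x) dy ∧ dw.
d(omega) = (-4*z) dx ∧ dy ∧ dz + (3*w - z) dx ∧ dy ∧ dw + (-y) dx ∧ dz ∧ dw

For a 2-form omega = sum_{i<j} g_{ij} dx_i ∧ dx_j, the exterior derivative is
  d(omega) = sum_{i<j} d(g_{ij}) ∧ dx_i ∧ dx_j = sum_{i<j, k} (∂g_{ij}/∂x_k) dx_k ∧ dx_i ∧ dx_j.
Expand each term, using dx_k ∧ dx_i ∧ dx_j = sgn(permutation) dx_{(a)} ∧ dx_{(b)} ∧ dx_{(c)} with (a < b < c) sorted:
  d(-2*z^2) includes (∂/∂z)(-2*z^2) dz = (-4*z) dz, which multiplied by dx ∧ dy gives (-4*z) dx ∧ dy ∧ dz
  d(y*z) includes (∂/∂y)(y*z) dy = (z) dy, which multiplied by dx ∧ dw gives (-z) dx ∧ dy ∧ dw
  d(y*z) includes (∂/∂z)(y*z) dz = (y) dz, which multiplied by dx ∧ dw gives (-y) dx ∧ dz ∧ dw
  d(3*w*x) includes (∂/∂x)(3*w*x) dx = (3*w) dx, which multiplied by dy ∧ dw gives (3*w) dx ∧ dy ∧ dw
Collecting like 3-forms: d(omega) = (-4*z) dx ∧ dy ∧ dz + (3*w - z) dx ∧ dy ∧ dw + (-y) dx ∧ dz ∧ dw.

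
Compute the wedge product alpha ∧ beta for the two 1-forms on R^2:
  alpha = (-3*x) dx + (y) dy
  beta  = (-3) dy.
alpha ∧ beta = (9*x) dx ∧ dy

Distribute the wedge, using dx_i ∧ dx_j = -dx_j ∧ dx_i and dx_i ∧ dx_i = 0. For each pair (i, j) with i < j, the coefficient of dx_i ∧ dx_j in alpha ∧ beta is (alpha_i * beta_j - alpha_j * beta_i). Collecting: alpha ∧ beta = (9*x) dx ∧ dy.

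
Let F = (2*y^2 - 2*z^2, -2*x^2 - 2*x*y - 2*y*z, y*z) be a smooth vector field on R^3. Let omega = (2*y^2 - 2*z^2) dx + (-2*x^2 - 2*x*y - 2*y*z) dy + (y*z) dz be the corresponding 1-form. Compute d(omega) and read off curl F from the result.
d(omega) = (2*y + z) dy ∧ dz + (-4*z) dz ∧ dx + (-4*x - 6*y) dx ∧ dy; curl F = (2*y + z, -4*z, -4*x - 6*y)

d omega = sum_{i<j} (∂f_j/∂x_i - ∂f_i/∂x_j) dx_i ∧ dx_j. Under the identification (dy ∧ dz, dz ∧ dx, dx ∧ dy) ↔ (e_x, e_y, e_z), the coefficients are exactly the components of curl F. Compute:
  ∂R/∂y - ∂Q/∂z = (z) - (-2*y) = 2*y + z
  ∂P/∂z - ∂R/∂x = (-4*z) - (0) = -4*z
  ∂Q/∂x - ∂P/∂y = (-4*x - 2*y) - (4*y) = -4*x - 6*y.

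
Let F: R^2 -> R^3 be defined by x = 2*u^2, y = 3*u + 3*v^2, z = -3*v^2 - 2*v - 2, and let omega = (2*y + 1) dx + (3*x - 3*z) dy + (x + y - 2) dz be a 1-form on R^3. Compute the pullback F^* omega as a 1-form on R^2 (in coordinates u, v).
F^* omega = (42*u^2 + 24*u*v^2 + 4*u + 27*v^2 + 18*v + 18) du + (24*u^2*v - 4*u^2 - 18*u*v - 6*u + 36*v^3 + 30*v^2 + 48*v + 4) dv

Using F^*(f dg) = (f ∘ F) d(g ∘ F), substitute each coordinate x_i by F_i(u, v) in f_i, and replace dx_i by d F_i = (∂F_i/∂u) du + (∂F_i/∂v) dv.
  For the x component: f_1(F) = 6*u + 6*v^2 + 1; d F_1 = (4*u) du + (0) dv
  For the y component: f_2(F) = 6*u^2 + 9*v^2 + 6*v + 6; d F_2 = (3) du + (6*v) dv
  For the z component: f_3(F) = 2*u^2 + 3*u + 3*v^2 - 2; d F_3 = (0) du + (-6*v - 2) dv
Combining and collecting du, dv coefficients:
  coeff of du: 42*u^2 + 24*u*v^2 + 4*u + 27*v^2 + 18*v + 18
  coeff of dv: 24*u^2*v - 4*u^2 - 18*u*v - 6*u + 36*v^3 + 30*v^2 + 48*v + 4
F^* omega = (42*u^2 + 24*u*v^2 + 4*u + 27*v^2 + 18*v + 18) du + (24*u^2*v - 4*u^2 - 18*u*v - 6*u + 36*v^3 + 30*v^2 + 48*v + 4) dv.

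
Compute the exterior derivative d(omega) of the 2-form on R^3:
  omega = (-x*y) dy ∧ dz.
d(omega) = (-y) dx ∧ dy ∧ dz

For a 2-form omega = sum_{i<j} g_{ij} dx_i ∧ dx_j, the exterior derivative is
  d(omega) = sum_{i<j} d(g_{ij}) ∧ dx_i ∧ dx_j = sum_{i<j, k} (∂g_{ij}/∂x_k) dx_k ∧ dx_i ∧ dx_j.
Expand each term, using dx_k ∧ dx_i ∧ dx_j = sgn(permutation) dx_{(a)} ∧ dx_{(b)} ∧ dx_{(c)} with (a < b < c) sorted:
  d(-x*y) includes (∂/∂x)(-x*y) dx = (-y) dx, which multiplied by dy ∧ dz gives (-y) dx ∧ dy ∧ dz
Collecting like 3-forms: d(omega) = (-y) dx ∧ dy ∧ dz.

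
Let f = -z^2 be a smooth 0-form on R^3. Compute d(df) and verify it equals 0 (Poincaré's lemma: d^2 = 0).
d(df) = 0

Step 1: df = sum_i (∂f/∂x_i) dx_i = (0) dx + (0) dy + (-2*z) dz.
Step 2: Apply d again. Using the 1-form formula, the coefficient of dx ∧ dy in d(df) is ∂^2 f/∂x ∂y - ∂^2 f/∂y ∂x = (0) - (0) = 0 (equality of mixed partials for smooth f).
Similarly for dx ∧ dz and dy ∧ dz — all coefficients vanish. So d(df) = 0.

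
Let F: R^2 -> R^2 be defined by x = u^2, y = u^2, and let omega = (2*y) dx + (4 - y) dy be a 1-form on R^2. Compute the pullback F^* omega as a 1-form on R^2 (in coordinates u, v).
F^* omega = (2*u*(u^2 + 4)) du

Using F^*(f dg) = (f ∘ F) d(g ∘ F), substitute each coordinate x_i by F_i(u, v) in f_i, and replace dx_i by d F_i = (∂F_i/∂u) du + (∂F_i/∂v) dv.
  For the x component: f_1(F) = 2*u^2; d F_1 = (2*u) du + (0) dv
  For the y component: f_2(F) = 4 - u^2; d F_2 = (2*u) du + (0) dv
Combining and collecting du, dv coefficients:
  coeff of du: 2*u*(u^2 + 4)
  coeff of dv: 0
F^* omega = (2*u*(u^2 + 4)) du.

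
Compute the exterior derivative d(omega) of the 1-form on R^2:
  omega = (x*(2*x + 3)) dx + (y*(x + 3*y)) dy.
d(omega) = (y) dx ∧ dy

For a 1-form omega = sum_i f_i dx_i, the exterior derivative is
  d(omega) = sum_{i < j} (∂f_j/∂x_i - ∂f_i/∂x_j) dx_i ∧ dx_j.
  coefficient of dx ∧ dy: ∂f_2/∂x - ∂f_1/∂y = ∂(y*(x + 3*y))/∂x - ∂(x*(2*x + 3))/∂y = y
Assembling: d(omega) = (y) dx ∧ dy.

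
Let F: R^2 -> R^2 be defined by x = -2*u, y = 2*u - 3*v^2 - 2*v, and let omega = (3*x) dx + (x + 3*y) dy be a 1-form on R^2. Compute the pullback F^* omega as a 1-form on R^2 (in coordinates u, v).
F^* omega = (20*u - 18*v^2 - 12*v) du + (-24*u*v - 8*u + 54*v^3 + 54*v^2 + 12*v) dv

Using F^*(f dg) = (f ∘ F) d(g ∘ F), substitute each coordinate x_i by F_i(u, v) in f_i, and replace dx_i by d F_i = (∂F_i/∂u) du + (∂F_i/∂v) dv.
  For the x component: f_1(F) = -6*u; d F_1 = (-2) du + (0) dv
  For the y component: f_2(F) = 4*u - 9*v^2 - 6*v; d F_2 = (2) du + (-6*v - 2) dv
Combining and collecting du, dv coefficients:
  coeff of du: 20*u - 18*v^2 - 12*v
  coeff of dv: -24*u*v - 8*u + 54*v^3 + 54*v^2 + 12*v
F^* omega = (20*u - 18*v^2 - 12*v) du + (-24*u*v - 8*u + 54*v^3 + 54*v^2 + 12*v) dv.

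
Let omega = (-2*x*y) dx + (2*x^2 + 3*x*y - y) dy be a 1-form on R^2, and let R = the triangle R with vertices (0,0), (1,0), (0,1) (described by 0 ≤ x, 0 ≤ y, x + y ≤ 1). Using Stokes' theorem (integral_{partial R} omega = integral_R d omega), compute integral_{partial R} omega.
integral_(partial R) omega = 3/2

Stokes: integral_partial_R omega = integral_R d omega with d omega = (∂Q/∂x - ∂P/∂y) dx ∧ dy.
  ∂Q/∂x = 4*x + 3*y
  ∂P/∂y = -2*x
  integrand = ∂Q/∂x - ∂P/∂y = 6*x + 3*y.
Integrating over R: integral_0^1 integral_0^{1-x} (6*x + 3*y) dy dx = 3/2.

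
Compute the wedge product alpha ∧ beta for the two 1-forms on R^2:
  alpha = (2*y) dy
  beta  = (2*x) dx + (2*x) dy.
alpha ∧ beta = (-4*x*y) dx ∧ dy

Distribute the wedge, using dx_i ∧ dx_j = -dx_j ∧ dx_i and dx_i ∧ dx_i = 0. For each pair (i, j) with i < j, the coefficient of dx_i ∧ dx_j in alpha ∧ beta is (alpha_i * beta_j - alpha_j * beta_i). Collecting: alpha ∧ beta = (-4*x*y) dx ∧ dy.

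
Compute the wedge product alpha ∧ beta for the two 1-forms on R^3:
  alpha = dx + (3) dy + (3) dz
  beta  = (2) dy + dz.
alpha ∧ beta = (2) dx ∧ dy + (1) dx ∧ dz + (-3) dy ∧ dz

Distribute the wedge, using dx_i ∧ dx_j = -dx_j ∧ dx_i and dx_i ∧ dx_i = 0. For each pair (i, j) with i < j, the coefficient of dx_i ∧ dx_j in alpha ∧ beta is (alpha_i * beta_j - alpha_j * beta_i). Collecting: alpha ∧ beta = (2) dx ∧ dy + (1) dx ∧ dz + (-3) dy ∧ dz.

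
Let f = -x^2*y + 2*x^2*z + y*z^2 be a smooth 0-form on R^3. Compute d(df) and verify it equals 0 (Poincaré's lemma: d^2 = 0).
d(df) = 0

Step 1: df = sum_i (∂f/∂x_i) dx_i = (2*x*(-y + 2*z)) dx + (-x^2 + z^2) dy + (2*x^2 + 2*y*z) dz.
Step 2: Apply d again. Using the 1-form formula, the coefficient of dx ∧ dy in d(df) is ∂^2 f/∂x ∂y - ∂^2 f/∂y ∂x = (-2*x) - (-2*x) = 0 (equality of mixed partials for smooth f).
Similarly for dx ∧ dz and dy ∧ dz — all coefficients vanish. So d(df) = 0.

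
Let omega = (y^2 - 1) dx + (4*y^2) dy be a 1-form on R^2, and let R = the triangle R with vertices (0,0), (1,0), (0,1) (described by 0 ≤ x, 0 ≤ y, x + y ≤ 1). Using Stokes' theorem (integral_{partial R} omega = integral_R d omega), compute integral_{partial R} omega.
integral_(partial R) omega = -1/3

Stokes: integral_partial_R omega = integral_R d omega with d omega = (∂Q/∂x - ∂P/∂y) dx ∧ dy.
  ∂Q/∂x = 0
  ∂P/∂y = 2*y
  integrand = ∂Q/∂x - ∂P/∂y = -2*y.
Integrating over R: integral_0^1 integral_0^{1-x} (-2*y) dy dx = -1/3.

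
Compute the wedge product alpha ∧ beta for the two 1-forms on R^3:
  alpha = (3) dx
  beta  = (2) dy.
alpha ∧ beta = (6) dx ∧ dy

Distribute the wedge, using dx_i ∧ dx_j = -dx_j ∧ dx_i and dx_i ∧ dx_i = 0. For each pair (i, j) with i < j, the coefficient of dx_i ∧ dx_j in alpha ∧ beta is (alpha_i * beta_j - alpha_j * beta_i). Collecting: alpha ∧ beta = (6) dx ∧ dy.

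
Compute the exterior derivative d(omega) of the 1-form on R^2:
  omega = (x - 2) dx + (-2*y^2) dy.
d(omega) = 0

For a 1-form omega = sum_i f_i dx_i, the exterior derivative is
  d(omega) = sum_{i < j} (∂f_j/∂x_i - ∂f_i/∂x_j) dx_i ∧ dx_j.

Assembling: d(omega) = 0.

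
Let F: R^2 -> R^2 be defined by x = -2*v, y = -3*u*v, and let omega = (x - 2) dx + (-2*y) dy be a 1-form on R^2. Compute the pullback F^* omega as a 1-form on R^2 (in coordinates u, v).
F^* omega = (-18*u*v^2) du + (-18*u^2*v + 4*v + 4) dv

Using F^*(f dg) = (f ∘ F) d(g ∘ F), substitute each coordinate x_i by F_i(u, v) in f_i, and replace dx_i by d F_i = (∂F_i/∂u) du + (∂F_i/∂v) dv.
  For the x component: f_1(F) = -2*v - 2; d F_1 = (0) du + (-2) dv
  For the y component: f_2(F) = 6*u*v; d F_2 = (-3*v) du + (-3*u) dv
Combining and collecting du, dv coefficients:
  coeff of du: -18*u*v^2
  coeff of dv: -18*u^2*v + 4*v + 4
F^* omega = (-18*u*v^2) du + (-18*u^2*v + 4*v + 4) dv.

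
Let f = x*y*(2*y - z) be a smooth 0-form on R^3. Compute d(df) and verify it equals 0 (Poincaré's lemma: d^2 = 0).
d(df) = 0

Step 1: df = sum_i (∂f/∂x_i) dx_i = (y*(2*y - z)) dx + (x*(4*y - z)) dy + (-x*y) dz.
Step 2: Apply d again. Using the 1-form formula, the coefficient of dx ∧ dy in d(df) is ∂^2 f/∂x ∂y - ∂^2 f/∂y ∂x = (4*y - z) - (4*y - z) = 0 (equality of mixed partials for smooth f).
Similarly for dx ∧ dz and dy ∧ dz — all coefficients vanish. So d(df) = 0.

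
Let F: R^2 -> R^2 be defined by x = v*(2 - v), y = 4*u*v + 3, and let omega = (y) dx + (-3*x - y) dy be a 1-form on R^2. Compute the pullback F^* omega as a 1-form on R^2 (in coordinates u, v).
F^* omega = (4*v*(-4*u*v + 3*v^2 - 6*v - 3)) du + (-16*u^2*v + 4*u*v^2 - 16*u*v - 12*u - 6*v + 6) dv

Using F^*(f dg) = (f ∘ F) d(g ∘ F), substitute each coordinate x_i by F_i(u, v) in f_i, and replace dx_i by d F_i = (∂F_i/∂u) du + (∂F_i/∂v) dv.
  For the x component: f_1(F) = 4*u*v + 3; d F_1 = (0) du + (2 - 2*v) dv
  For the y component: f_2(F) = -4*u*v + 3*v^2 - 6*v - 3; d F_2 = (4*v) du + (4*u) dv
Combining and collecting du, dv coefficients:
  coeff of du: 4*v*(-4*u*v + 3*v^2 - 6*v - 3)
  coeff of dv: -16*u^2*v + 4*u*v^2 - 16*u*v - 12*u - 6*v + 6
F^* omega = (4*v*(-4*u*v + 3*v^2 - 6*v - 3)) du + (-16*u^2*v + 4*u*v^2 - 16*u*v - 12*u - 6*v + 6) dv.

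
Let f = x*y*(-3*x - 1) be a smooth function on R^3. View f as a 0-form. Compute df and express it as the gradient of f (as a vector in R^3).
df = (y*(-6*x - 1)) dx + (x*(-3*x - 1)) dy + (0) dz; grad f = (y*(-6*x - 1), x*(-3*x - 1), 0)

For a 0-form f, d f = (∂f/∂x) dx + (∂f/∂y) dy + (∂f/∂z) dz. The components of the vector representation are exactly the entries of grad f in Cartesian coordinates:
  ∂f/∂x = y*(-6*x - 1)
  ∂f/∂y = x*(-3*x - 1)
  ∂f/∂z = 0.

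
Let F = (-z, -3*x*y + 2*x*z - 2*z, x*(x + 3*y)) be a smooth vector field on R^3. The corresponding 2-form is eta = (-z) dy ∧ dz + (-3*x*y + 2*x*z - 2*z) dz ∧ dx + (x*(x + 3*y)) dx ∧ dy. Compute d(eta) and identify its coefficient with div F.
d(eta) = (-3*x) dx ∧ dy ∧ dz; div F = -3*x

For a 2-form in R^3 of the form above, applying d gives a 3-form with coefficient ∂P/∂x + ∂Q/∂y + ∂R/∂z:
  ∂P/∂x = 0
  ∂Q/∂y = -3*x
  ∂R/∂z = 0
Sum = -3*x, which is exactly div F.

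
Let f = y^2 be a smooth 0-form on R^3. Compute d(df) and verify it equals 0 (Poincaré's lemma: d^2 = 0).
d(df) = 0

Step 1: df = sum_i (∂f/∂x_i) dx_i = (0) dx + (2*y) dy + (0) dz.
Step 2: Apply d again. Using the 1-form formula, the coefficient of dx ∧ dy in d(df) is ∂^2 f/∂x ∂y - ∂^2 f/∂y ∂x = (0) - (0) = 0 (equality of mixed partials for smooth f).
Similarly for dx ∧ dz and dy ∧ dz — all coefficients vanish. So d(df) = 0.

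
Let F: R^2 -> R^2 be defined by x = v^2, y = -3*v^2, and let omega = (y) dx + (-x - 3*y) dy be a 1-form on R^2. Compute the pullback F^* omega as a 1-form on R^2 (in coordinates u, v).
F^* omega = (-54*v^3) dv

Using F^*(f dg) = (f ∘ F) d(g ∘ F), substitute each coordinate x_i by F_i(u, v) in f_i, and replace dx_i by d F_i = (∂F_i/∂u) du + (∂F_i/∂v) dv.
  For the x component: f_1(F) = -3*v^2; d F_1 = (0) du + (2*v) dv
  For the y component: f_2(F) = 8*v^2; d F_2 = (0) du + (-6*v) dv
Combining and collecting du, dv coefficients:
  coeff of du: 0
  coeff of dv: -54*v^3
F^* omega = (-54*v^3) dv.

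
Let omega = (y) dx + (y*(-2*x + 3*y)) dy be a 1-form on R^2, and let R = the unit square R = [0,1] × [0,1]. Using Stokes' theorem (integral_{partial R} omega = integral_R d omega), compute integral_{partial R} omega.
integral_(partial R) omega = -2

Stokes: integral_partial_R omega = integral_R d omega with d omega = (∂Q/∂x - ∂P/∂y) dx ∧ dy.
  ∂Q/∂x = -2*y
  ∂P/∂y = 1
  integrand = ∂Q/∂x - ∂P/∂y = -2*y - 1.
Integrating over R: integral_0^1 integral_0^1 (-2*y - 1) dx dy = -2.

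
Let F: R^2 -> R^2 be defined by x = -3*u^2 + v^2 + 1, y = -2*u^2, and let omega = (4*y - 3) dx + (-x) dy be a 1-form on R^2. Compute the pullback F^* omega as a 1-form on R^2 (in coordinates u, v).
F^* omega = (2*u*(18*u^2 + 2*v^2 + 11)) du + (2*v*(-8*u^2 - 3)) dv

Using F^*(f dg) = (f ∘ F) d(g ∘ F), substitute each coordinate x_i by F_i(u, v) in f_i, and replace dx_i by d F_i = (∂F_i/∂u) du + (∂F_i/∂v) dv.
  For the x component: f_1(F) = -8*u^2 - 3; d F_1 = (-6*u) du + (2*v) dv
  For the y component: f_2(F) = 3*u^2 - v^2 - 1; d F_2 = (-4*u) du + (0) dv
Combining and collecting du, dv coefficients:
  coeff of du: 2*u*(18*u^2 + 2*v^2 + 11)
  coeff of dv: 2*v*(-8*u^2 - 3)
F^* omega = (2*u*(18*u^2 + 2*v^2 + 11)) du + (2*v*(-8*u^2 - 3)) dv.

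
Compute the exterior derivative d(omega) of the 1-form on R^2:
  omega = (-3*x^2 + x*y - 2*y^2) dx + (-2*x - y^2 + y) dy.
d(omega) = (-x + 4*y - 2) dx ∧ dy

For a 1-form omega = sum_i f_i dx_i, the exterior derivative is
  d(omega) = sum_{i < j} (∂f_j/∂x_i - ∂f_i/∂x_j) dx_i ∧ dx_j.
  coefficient of dx ∧ dy: ∂f_2/∂x - ∂f_1/∂y = ∂(-2*x - y^2 + y)/∂x - ∂(-3*x^2 + x*y - 2*y^2)/∂y = -x + 4*y - 2
Assembling: d(omega) = (-x + 4*y - 2) dx ∧ dy.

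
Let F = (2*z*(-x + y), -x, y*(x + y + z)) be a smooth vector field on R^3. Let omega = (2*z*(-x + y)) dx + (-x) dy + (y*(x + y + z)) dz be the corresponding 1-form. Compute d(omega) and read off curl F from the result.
d(omega) = (x + 2*y + z) dy ∧ dz + (-2*x + y) dz ∧ dx + (-2*z - 1) dx ∧ dy; curl F = (x + 2*y + z, -2*x + y, -2*z - 1)

d omega = sum_{i<j} (∂f_j/∂x_i - ∂f_i/∂x_j) dx_i ∧ dx_j. Under the identification (dy ∧ dz, dz ∧ dx, dx ∧ dy) ↔ (e_x, e_y, e_z), the coefficients are exactly the components of curl F. Compute:
  ∂R/∂y - ∂Q/∂z = (x + 2*y + z) - (0) = x + 2*y + z
  ∂P/∂z - ∂R/∂x = (-2*x + 2*y) - (y) = -2*x + y
  ∂Q/∂x - ∂P/∂y = (-1) - (2*z) = -2*z - 1.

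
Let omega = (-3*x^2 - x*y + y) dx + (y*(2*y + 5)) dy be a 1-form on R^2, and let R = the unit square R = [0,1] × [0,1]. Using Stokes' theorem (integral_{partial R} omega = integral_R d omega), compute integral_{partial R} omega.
integral_(partial R) omega = -1/2

Stokes: integral_partial_R omega = integral_R d omega with d omega = (∂Q/∂x - ∂P/∂y) dx ∧ dy.
  ∂Q/∂x = 0
  ∂P/∂y = 1 - x
  integrand = ∂Q/∂x - ∂P/∂y = x - 1.
Integrating over R: integral_0^1 integral_0^1 (x - 1) dx dy = -1/2.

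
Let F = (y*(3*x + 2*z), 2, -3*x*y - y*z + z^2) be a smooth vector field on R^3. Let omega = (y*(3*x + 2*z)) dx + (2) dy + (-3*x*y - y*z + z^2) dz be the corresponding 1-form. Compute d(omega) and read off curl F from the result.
d(omega) = (-3*x - z) dy ∧ dz + (5*y) dz ∧ dx + (-3*x - 2*z) dx ∧ dy; curl F = (-3*x - z, 5*y, -3*x - 2*z)

d omega = sum_{i<j} (∂f_j/∂x_i - ∂f_i/∂x_j) dx_i ∧ dx_j. Under the identification (dy ∧ dz, dz ∧ dx, dx ∧ dy) ↔ (e_x, e_y, e_z), the coefficients are exactly the components of curl F. Compute:
  ∂R/∂y - ∂Q/∂z = (-3*x - z) - (0) = -3*x - z
  ∂P/∂z - ∂R/∂x = (2*y) - (-3*y) = 5*y
  ∂Q/∂x - ∂P/∂y = (0) - (3*x + 2*z) = -3*x - 2*z.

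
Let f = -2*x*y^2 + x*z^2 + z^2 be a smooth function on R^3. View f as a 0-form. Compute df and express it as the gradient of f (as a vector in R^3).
df = (-2*y^2 + z^2) dx + (-4*x*y) dy + (2*z*(x + 1)) dz; grad f = (-2*y^2 + z^2, -4*x*y, 2*z*(x + 1))

For a 0-form f, d f = (∂f/∂x) dx + (∂f/∂y) dy + (∂f/∂z) dz. The components of the vector representation are exactly the entries of grad f in Cartesian coordinates:
  ∂f/∂x = -2*y^2 + z^2
  ∂f/∂y = -4*x*y
  ∂f/∂z = 2*z*(x + 1).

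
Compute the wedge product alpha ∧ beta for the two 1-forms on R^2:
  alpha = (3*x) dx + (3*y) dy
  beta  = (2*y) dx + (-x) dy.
alpha ∧ beta = (-3*x^2 - 6*y^2) dx ∧ dy

Distribute the wedge, using dx_i ∧ dx_j = -dx_j ∧ dx_i and dx_i ∧ dx_i = 0. For each pair (i, j) with i < j, the coefficient of dx_i ∧ dx_j in alpha ∧ beta is (alpha_i * beta_j - alpha_j * beta_i). Collecting: alpha ∧ beta = (-3*x^2 - 6*y^2) dx ∧ dy.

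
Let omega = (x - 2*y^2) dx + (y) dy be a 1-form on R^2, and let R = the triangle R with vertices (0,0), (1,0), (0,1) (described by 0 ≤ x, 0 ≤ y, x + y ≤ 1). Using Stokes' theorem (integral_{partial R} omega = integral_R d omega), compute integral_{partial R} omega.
integral_(partial R) omega = 2/3

Stokes: integral_partial_R omega = integral_R d omega with d omega = (∂Q/∂x - ∂P/∂y) dx ∧ dy.
  ∂Q/∂x = 0
  ∂P/∂y = -4*y
  integrand = ∂Q/∂x - ∂P/∂y = 4*y.
Integrating over R: integral_0^1 integral_0^{1-x} (4*y) dy dx = 2/3.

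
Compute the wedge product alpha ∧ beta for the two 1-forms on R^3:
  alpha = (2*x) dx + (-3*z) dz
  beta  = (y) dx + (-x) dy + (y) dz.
alpha ∧ beta = (-2*x^2) dx ∧ dy + (y*(2*x + 3*z)) dx ∧ dz + (-3*x*z) dy ∧ dz

Distribute the wedge, using dx_i ∧ dx_j = -dx_j ∧ dx_i and dx_i ∧ dx_i = 0. For each pair (i, j) with i < j, the coefficient of dx_i ∧ dx_j in alpha ∧ beta is (alpha_i * beta_j - alpha_j * beta_i). Collecting: alpha ∧ beta = (-2*x^2) dx ∧ dy + (y*(2*x + 3*z)) dx ∧ dz + (-3*x*z) dy ∧ dz.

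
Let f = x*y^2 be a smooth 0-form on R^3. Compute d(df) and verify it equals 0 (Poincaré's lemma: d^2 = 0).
d(df) = 0

Step 1: df = sum_i (∂f/∂x_i) dx_i = (y^2) dx + (2*x*y) dy + (0) dz.
Step 2: Apply d again. Using the 1-form formula, the coefficient of dx ∧ dy in d(df) is ∂^2 f/∂x ∂y - ∂^2 f/∂y ∂x = (2*y) - (2*y) = 0 (equality of mixed partials for smooth f).
Similarly for dx ∧ dz and dy ∧ dz — all coefficients vanish. So d(df) = 0.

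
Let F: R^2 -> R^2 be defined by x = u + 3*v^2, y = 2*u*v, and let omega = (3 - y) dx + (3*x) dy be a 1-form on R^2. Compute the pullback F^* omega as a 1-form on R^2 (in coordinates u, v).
F^* omega = (4*u*v + 18*v^3 + 3) du + (6*u^2 + 6*u*v^2 + 18*v) dv

Using F^*(f dg) = (f ∘ F) d(g ∘ F), substitute each coordinate x_i by F_i(u, v) in f_i, and replace dx_i by d F_i = (∂F_i/∂u) du + (∂F_i/∂v) dv.
  For the x component: f_1(F) = -2*u*v + 3; d F_1 = (1) du + (6*v) dv
  For the y component: f_2(F) = 3*u + 9*v^2; d F_2 = (2*v) du + (2*u) dv
Combining and collecting du, dv coefficients:
  coeff of du: 4*u*v + 18*v^3 + 3
  coeff of dv: 6*u^2 + 6*u*v^2 + 18*v
F^* omega = (4*u*v + 18*v^3 + 3) du + (6*u^2 + 6*u*v^2 + 18*v) dv.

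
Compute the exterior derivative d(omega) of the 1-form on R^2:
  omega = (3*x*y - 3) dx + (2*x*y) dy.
d(omega) = (-3*x + 2*y) dx ∧ dy

For a 1-form omega = sum_i f_i dx_i, the exterior derivative is
  d(omega) = sum_{i < j} (∂f_j/∂x_i - ∂f_i/∂x_j) dx_i ∧ dx_j.
  coefficient of dx ∧ dy: ∂f_2/∂x - ∂f_1/∂y = ∂(2*x*y)/∂x - ∂(3*x*y - 3)/∂y = -3*x + 2*y
Assembling: d(omega) = (-3*x + 2*y) dx ∧ dy.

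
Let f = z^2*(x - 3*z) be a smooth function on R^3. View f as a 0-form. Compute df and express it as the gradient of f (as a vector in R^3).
df = (z^2) dx + (0) dy + (z*(2*x - 9*z)) dz; grad f = (z^2, 0, z*(2*x - 9*z))

For a 0-form f, d f = (∂f/∂x) dx + (∂f/∂y) dy + (∂f/∂z) dz. The components of the vector representation are exactly the entries of grad f in Cartesian coordinates:
  ∂f/∂x = z^2
  ∂f/∂y = 0
  ∂f/∂z = z*(2*x - 9*z).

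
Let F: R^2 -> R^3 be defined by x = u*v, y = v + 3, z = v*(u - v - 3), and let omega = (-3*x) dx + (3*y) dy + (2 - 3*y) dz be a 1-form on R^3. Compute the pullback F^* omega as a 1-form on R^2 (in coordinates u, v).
F^* omega = (v*(-3*u*v - 3*v - 7)) du + (-3*u^2*v - 3*u*v - 7*u + 6*v^2 + 26*v + 30) dv

Using F^*(f dg) = (f ∘ F) d(g ∘ F), substitute each coordinate x_i by F_i(u, v) in f_i, and replace dx_i by d F_i = (∂F_i/∂u) du + (∂F_i/∂v) dv.
  For the x component: f_1(F) = -3*u*v; d F_1 = (v) du + (u) dv
  For the y component: f_2(F) = 3*v + 9; d F_2 = (0) du + (1) dv
  For the z component: f_3(F) = -3*v - 7; d F_3 = (v) du + (u - 2*v - 3) dv
Combining and collecting du, dv coefficients:
  coeff of du: v*(-3*u*v - 3*v - 7)
  coeff of dv: -3*u^2*v - 3*u*v - 7*u + 6*v^2 + 26*v + 30
F^* omega = (v*(-3*u*v - 3*v - 7)) du + (-3*u^2*v - 3*u*v - 7*u + 6*v^2 + 26*v + 30) dv.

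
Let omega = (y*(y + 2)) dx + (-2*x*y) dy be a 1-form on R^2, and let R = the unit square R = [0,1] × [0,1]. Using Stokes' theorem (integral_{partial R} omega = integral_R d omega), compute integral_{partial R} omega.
integral_(partial R) omega = -4

Stokes: integral_partial_R omega = integral_R d omega with d omega = (∂Q/∂x - ∂P/∂y) dx ∧ dy.
  ∂Q/∂x = -2*y
  ∂P/∂y = 2*y + 2
  integrand = ∂Q/∂x - ∂P/∂y = -4*y - 2.
Integrating over R: integral_0^1 integral_0^1 (-4*y - 2) dx dy = -4.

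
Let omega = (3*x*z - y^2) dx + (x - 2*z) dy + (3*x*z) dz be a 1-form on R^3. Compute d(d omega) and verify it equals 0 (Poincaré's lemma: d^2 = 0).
d(d omega) = 0

Step 1: d omega = sum_{i<j} (∂f_j/∂x_i - ∂f_i/∂x_j) dx_i ∧ dx_j:
  coeff of dx ∧ dy: 2*y + 1
  coeff of dx ∧ dz: -3*x + 3*z
  coeff of dy ∧ dz: 2
Step 2: Apply d again to each 2-form coefficient. The only possible 3-form in R^3 is dx ∧ dy ∧ dz, with coefficient
  ∂(coeff of dy∧dz)/∂x - ∂(coeff of dx∧dz)/∂y + ∂(coeff of dx∧dy)/∂z
  = ∂/∂x (2) - ∂/∂y (-3*x + 3*z) + ∂/∂z (2*y + 1).
Each of these terms simplifies to sums of mixed partials that cancel in pairs. The result is 0 (by equality of mixed partials for smooth functions — Schwarz / Clairaut).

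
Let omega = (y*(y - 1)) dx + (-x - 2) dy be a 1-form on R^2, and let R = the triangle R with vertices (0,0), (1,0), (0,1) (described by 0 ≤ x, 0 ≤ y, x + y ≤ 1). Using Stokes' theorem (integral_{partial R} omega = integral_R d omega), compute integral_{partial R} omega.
integral_(partial R) omega = -1/3

Stokes: integral_partial_R omega = integral_R d omega with d omega = (∂Q/∂x - ∂P/∂y) dx ∧ dy.
  ∂Q/∂x = -1
  ∂P/∂y = 2*y - 1
  integrand = ∂Q/∂x - ∂P/∂y = -2*y.
Integrating over R: integral_0^1 integral_0^{1-x} (-2*y) dy dx = -1/3.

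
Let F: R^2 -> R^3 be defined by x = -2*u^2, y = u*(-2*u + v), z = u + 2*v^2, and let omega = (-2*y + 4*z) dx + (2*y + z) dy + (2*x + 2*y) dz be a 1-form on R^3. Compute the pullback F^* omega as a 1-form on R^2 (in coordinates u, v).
F^* omega = (-4*u^2*v - 28*u^2 - 38*u*v^2 + 3*u*v + 2*v^3) du + (u*(-4*u^2 - 30*u*v + u + 10*v^2)) dv

Using F^*(f dg) = (f ∘ F) d(g ∘ F), substitute each coordinate x_i by F_i(u, v) in f_i, and replace dx_i by d F_i = (∂F_i/∂u) du + (∂F_i/∂v) dv.
  For the x component: f_1(F) = 4*u^2 - 2*u*v + 4*u + 8*v^2; d F_1 = (-4*u) du + (0) dv
  For the y component: f_2(F) = -4*u^2 + 2*u*v + u + 2*v^2; d F_2 = (-4*u + v) du + (u) dv
  For the z component: f_3(F) = 2*u*(-4*u + v); d F_3 = (1) du + (4*v) dv
Combining and collecting du, dv coefficients:
  coeff of du: -4*u^2*v - 28*u^2 - 38*u*v^2 + 3*u*v + 2*v^3
  coeff of dv: u*(-4*u^2 - 30*u*v + u + 10*v^2)
F^* omega = (-4*u^2*v - 28*u^2 - 38*u*v^2 + 3*u*v + 2*v^3) du + (u*(-4*u^2 - 30*u*v + u + 10*v^2)) dv.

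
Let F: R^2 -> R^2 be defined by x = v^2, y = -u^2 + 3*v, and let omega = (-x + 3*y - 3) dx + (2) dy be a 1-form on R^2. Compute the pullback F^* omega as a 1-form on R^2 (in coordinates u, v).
F^* omega = (-4*u) du + (-6*u^2*v - 2*v^3 + 18*v^2 - 6*v + 6) dv

Using F^*(f dg) = (f ∘ F) d(g ∘ F), substitute each coordinate x_i by F_i(u, v) in f_i, and replace dx_i by d F_i = (∂F_i/∂u) du + (∂F_i/∂v) dv.
  For the x component: f_1(F) = -3*u^2 - v^2 + 9*v - 3; d F_1 = (0) du + (2*v) dv
  For the y component: f_2(F) = 2; d F_2 = (-2*u) du + (3) dv
Combining and collecting du, dv coefficients:
  coeff of du: -4*u
  coeff of dv: -6*u^2*v - 2*v^3 + 18*v^2 - 6*v + 6
F^* omega = (-4*u) du + (-6*u^2*v - 2*v^3 + 18*v^2 - 6*v + 6) dv.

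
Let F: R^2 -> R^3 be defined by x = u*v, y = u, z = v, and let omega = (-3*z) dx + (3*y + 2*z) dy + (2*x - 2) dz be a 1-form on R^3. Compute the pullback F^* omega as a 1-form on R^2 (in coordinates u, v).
F^* omega = (3*u - 3*v^2 + 2*v) du + (-u*v - 2) dv

Using F^*(f dg) = (f ∘ F) d(g ∘ F), substitute each coordinate x_i by F_i(u, v) in f_i, and replace dx_i by d F_i = (∂F_i/∂u) du + (∂F_i/∂v) dv.
  For the x component: f_1(F) = -3*v; d F_1 = (v) du + (u) dv
  For the y component: f_2(F) = 3*u + 2*v; d F_2 = (1) du + (0) dv
  For the z component: f_3(F) = 2*u*v - 2; d F_3 = (0) du + (1) dv
Combining and collecting du, dv coefficients:
  coeff of du: 3*u - 3*v^2 + 2*v
  coeff of dv: -u*v - 2
F^* omega = (3*u - 3*v^2 + 2*v) du + (-u*v - 2) dv.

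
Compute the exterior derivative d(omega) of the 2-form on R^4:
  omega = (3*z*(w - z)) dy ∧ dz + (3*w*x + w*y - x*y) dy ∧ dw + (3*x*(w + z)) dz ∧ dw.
d(omega) = (3*z) dy ∧ dz ∧ dw + (3*w - y) dx ∧ dy ∧ dw + (3*w + 3*z) dx ∧ dz ∧ dw

For a 2-form omega = sum_{i<j} g_{ij} dx_i ∧ dx_j, the exterior derivative is
  d(omega) = sum_{i<j} d(g_{ij}) ∧ dx_i ∧ dx_j = sum_{i<j, k} (∂g_{ij}/∂x_k) dx_k ∧ dx_i ∧ dx_j.
Expand each term, using dx_k ∧ dx_i ∧ dx_j = sgn(permutation) dx_{(a)} ∧ dx_{(b)} ∧ dx_{(c)} with (a < b < c) sorted:
  d(3*z*(w - z)) includes (∂/∂w)(3*z*(w - z)) dw = (3*z) dw, which multiplied by dy ∧ dz gives (3*z) dy ∧ dz ∧ dw
  d(3*w*x + w*y - x*y) includes (∂/∂x)(3*w*x + w*y - x*y) dx = (3*w - y) dx, which multiplied by dy ∧ dw gives (3*w - y) dx ∧ dy ∧ dw
  d(3*x*(w + z)) includes (∂/∂x)(3*x*(w + z)) dx = (3*w + 3*z) dx, which multiplied by dz ∧ dw gives (3*w + 3*z) dx ∧ dz ∧ dw
Collecting like 3-forms: d(omega) = (3*z) dy ∧ dz ∧ dw + (3*w - y) dx ∧ dy ∧ dw + (3*w + 3*z) dx ∧ dz ∧ dw.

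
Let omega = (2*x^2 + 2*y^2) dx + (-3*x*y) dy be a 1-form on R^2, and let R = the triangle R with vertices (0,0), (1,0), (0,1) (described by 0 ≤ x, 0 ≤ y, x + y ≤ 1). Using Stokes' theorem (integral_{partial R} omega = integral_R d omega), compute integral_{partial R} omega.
integral_(partial R) omega = -7/6

Stokes: integral_partial_R omega = integral_R d omega with d omega = (∂Q/∂x - ∂P/∂y) dx ∧ dy.
  ∂Q/∂x = -3*y
  ∂P/∂y = 4*y
  integrand = ∂Q/∂x - ∂P/∂y = -7*y.
Integrating over R: integral_0^1 integral_0^{1-x} (-7*y) dy dx = -7/6.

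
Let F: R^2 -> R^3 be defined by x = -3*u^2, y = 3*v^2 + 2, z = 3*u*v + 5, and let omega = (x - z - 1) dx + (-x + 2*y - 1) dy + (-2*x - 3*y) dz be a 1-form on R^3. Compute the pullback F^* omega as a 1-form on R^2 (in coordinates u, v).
F^* omega = (18*u^3 + 36*u^2*v + 36*u - 27*v^3 - 18*v) du + (18*u^3 + 18*u^2*v - 27*u*v^2 - 18*u + 36*v^3 + 18*v) dv

Using F^*(f dg) = (f ∘ F) d(g ∘ F), substitute each coordinate x_i by F_i(u, v) in f_i, and replace dx_i by d F_i = (∂F_i/∂u) du + (∂F_i/∂v) dv.
  For the x component: f_1(F) = -3*u^2 - 3*u*v - 6; d F_1 = (-6*u) du + (0) dv
  For the y component: f_2(F) = 3*u^2 + 6*v^2 + 3; d F_2 = (0) du + (6*v) dv
  For the z component: f_3(F) = 6*u^2 - 9*v^2 - 6; d F_3 = (3*v) du + (3*u) dv
Combining and collecting du, dv coefficients:
  coeff of du: 18*u^3 + 36*u^2*v + 36*u - 27*v^3 - 18*v
  coeff of dv: 18*u^3 + 18*u^2*v - 27*u*v^2 - 18*u + 36*v^3 + 18*v
F^* omega = (18*u^3 + 36*u^2*v + 36*u - 27*v^3 - 18*v) du + (18*u^3 + 18*u^2*v - 27*u*v^2 - 18*u + 36*v^3 + 18*v) dv.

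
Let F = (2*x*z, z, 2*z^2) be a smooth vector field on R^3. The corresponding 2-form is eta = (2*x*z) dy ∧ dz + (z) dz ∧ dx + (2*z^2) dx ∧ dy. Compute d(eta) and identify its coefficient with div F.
d(eta) = (6*z) dx ∧ dy ∧ dz; div F = 6*z

For a 2-form in R^3 of the form above, applying d gives a 3-form with coefficient ∂P/∂x + ∂Q/∂y + ∂R/∂z:
  ∂P/∂x = 2*z
  ∂Q/∂y = 0
  ∂R/∂z = 4*z
Sum = 6*z, which is exactly div F.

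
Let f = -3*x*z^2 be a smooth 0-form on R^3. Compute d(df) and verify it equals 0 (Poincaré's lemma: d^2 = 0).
d(df) = 0

Step 1: df = sum_i (∂f/∂x_i) dx_i = (-3*z^2) dx + (0) dy + (-6*x*z) dz.
Step 2: Apply d again. Using the 1-form formula, the coefficient of dx ∧ dy in d(df) is ∂^2 f/∂x ∂y - ∂^2 f/∂y ∂x = (0) - (0) = 0 (equality of mixed partials for smooth f).
Similarly for dx ∧ dz and dy ∧ dz — all coefficients vanish. So d(df) = 0.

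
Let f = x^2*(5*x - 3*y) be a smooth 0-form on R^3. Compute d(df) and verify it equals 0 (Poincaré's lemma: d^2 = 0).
d(df) = 0

Step 1: df = sum_i (∂f/∂x_i) dx_i = (3*x*(5*x - 2*y)) dx + (-3*x^2) dy + (0) dz.
Step 2: Apply d again. Using the 1-form formula, the coefficient of dx ∧ dy in d(df) is ∂^2 f/∂x ∂y - ∂^2 f/∂y ∂x = (-6*x) - (-6*x) = 0 (equality of mixed partials for smooth f).
Similarly for dx ∧ dz and dy ∧ dz — all coefficients vanish. So d(df) = 0.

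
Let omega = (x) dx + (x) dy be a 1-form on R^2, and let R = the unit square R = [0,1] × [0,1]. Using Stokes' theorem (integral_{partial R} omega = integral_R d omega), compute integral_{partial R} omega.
integral_(partial R) omega = 1

Stokes: integral_partial_R omega = integral_R d omega with d omega = (∂Q/∂x - ∂P/∂y) dx ∧ dy.
  ∂Q/∂x = 1
  ∂P/∂y = 0
  integrand = ∂Q/∂x - ∂P/∂y = 1.
Integrating over R: integral_0^1 integral_0^1 (1) dx dy = 1.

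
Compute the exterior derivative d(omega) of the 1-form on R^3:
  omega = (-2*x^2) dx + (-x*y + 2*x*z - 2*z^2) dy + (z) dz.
d(omega) = (-y + 2*z) dx ∧ dy + (-2*x + 4*z) dy ∧ dz

For a 1-form omega = sum_i f_i dx_i, the exterior derivative is
  d(omega) = sum_{i < j} (∂f_j/∂x_i - ∂f_i/∂x_j) dx_i ∧ dx_j.
  coefficient of dx ∧ dy: ∂f_2/∂x - ∂f_1/∂y = ∂(-x*y + 2*x*z - 2*z^2)/∂x - ∂(-2*x^2)/∂y = -y + 2*z
  coefficient of dy ∧ dz: ∂f_3/∂y - ∂f_2/∂z = ∂(z)/∂y - ∂(-x*y + 2*x*z - 2*z^2)/∂z = -2*x + 4*z
Assembling: d(omega) = (-y + 2*z) dx ∧ dy + (-2*x + 4*z) dy ∧ dz.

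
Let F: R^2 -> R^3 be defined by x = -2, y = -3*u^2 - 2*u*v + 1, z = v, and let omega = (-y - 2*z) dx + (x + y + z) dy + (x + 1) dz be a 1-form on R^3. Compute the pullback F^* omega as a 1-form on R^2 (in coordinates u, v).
F^* omega = (18*u^3 + 18*u^2*v + 4*u*v^2 - 6*u*v + 6*u - 2*v^2 + 2*v) du + (6*u^3 + 4*u^2*v - 2*u*v + 2*u - 1) dv

Using F^*(f dg) = (f ∘ F) d(g ∘ F), substitute each coordinate x_i by F_i(u, v) in f_i, and replace dx_i by d F_i = (∂F_i/∂u) du + (∂F_i/∂v) dv.
  For the x component: f_1(F) = 3*u^2 + 2*u*v - 2*v - 1; d F_1 = (0) du + (0) dv
  For the y component: f_2(F) = -3*u^2 - 2*u*v + v - 1; d F_2 = (-6*u - 2*v) du + (-2*u) dv
  For the z component: f_3(F) = -1; d F_3 = (0) du + (1) dv
Combining and collecting du, dv coefficients:
  coeff of du: 18*u^3 + 18*u^2*v + 4*u*v^2 - 6*u*v + 6*u - 2*v^2 + 2*v
  coeff of dv: 6*u^3 + 4*u^2*v - 2*u*v + 2*u - 1
F^* omega = (18*u^3 + 18*u^2*v + 4*u*v^2 - 6*u*v + 6*u - 2*v^2 + 2*v) du + (6*u^3 + 4*u^2*v - 2*u*v + 2*u - 1) dv.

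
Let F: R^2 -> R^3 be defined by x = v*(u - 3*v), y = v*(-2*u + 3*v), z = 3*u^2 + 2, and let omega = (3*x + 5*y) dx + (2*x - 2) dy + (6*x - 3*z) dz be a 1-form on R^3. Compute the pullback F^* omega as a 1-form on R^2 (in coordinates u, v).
F^* omega = (-54*u^3 + 36*u^2*v - 119*u*v^2 - 36*u + 18*v^3 + 4*v) du + (-11*u^2*v + 72*u*v^2 + 4*u - 72*v^3 - 12*v) dv

Using F^*(f dg) = (f ∘ F) d(g ∘ F), substitute each coordinate x_i by F_i(u, v) in f_i, and replace dx_i by d F_i = (∂F_i/∂u) du + (∂F_i/∂v) dv.
  For the x component: f_1(F) = v*(-7*u + 6*v); d F_1 = (v) du + (u - 6*v) dv
  For the y component: f_2(F) = 2*u*v - 6*v^2 - 2; d F_2 = (-2*v) du + (-2*u + 6*v) dv
  For the z component: f_3(F) = -9*u^2 + 6*u*v - 18*v^2 - 6; d F_3 = (6*u) du + (0) dv
Combining and collecting du, dv coefficients:
  coeff of du: -54*u^3 + 36*u^2*v - 119*u*v^2 - 36*u + 18*v^3 + 4*v
  coeff of dv: -11*u^2*v + 72*u*v^2 + 4*u - 72*v^3 - 12*v
F^* omega = (-54*u^3 + 36*u^2*v - 119*u*v^2 - 36*u + 18*v^3 + 4*v) du + (-11*u^2*v + 72*u*v^2 + 4*u - 72*v^3 - 12*v) dv.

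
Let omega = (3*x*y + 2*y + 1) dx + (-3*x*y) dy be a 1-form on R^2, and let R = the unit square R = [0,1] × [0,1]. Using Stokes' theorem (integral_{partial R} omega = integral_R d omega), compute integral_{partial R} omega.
integral_(partial R) omega = -5

Stokes: integral_partial_R omega = integral_R d omega with d omega = (∂Q/∂x - ∂P/∂y) dx ∧ dy.
  ∂Q/∂x = -3*y
  ∂P/∂y = 3*x + 2
  integrand = ∂Q/∂x - ∂P/∂y = -3*x - 3*y - 2.
Integrating over R: integral_0^1 integral_0^1 (-3*x - 3*y - 2) dx dy = -5.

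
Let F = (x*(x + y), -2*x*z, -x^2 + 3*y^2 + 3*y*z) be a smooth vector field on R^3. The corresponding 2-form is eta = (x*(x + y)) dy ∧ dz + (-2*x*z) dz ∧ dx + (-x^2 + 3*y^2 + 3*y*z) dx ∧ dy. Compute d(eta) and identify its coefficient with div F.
d(eta) = (2*x + 4*y) dx ∧ dy ∧ dz; div F = 2*x + 4*y

For a 2-form in R^3 of the form above, applying d gives a 3-form with coefficient ∂P/∂x + ∂Q/∂y + ∂R/∂z:
  ∂P/∂x = 2*x + y
  ∂Q/∂y = 0
  ∂R/∂z = 3*y
Sum = 2*x + 4*y, which is exactly div F.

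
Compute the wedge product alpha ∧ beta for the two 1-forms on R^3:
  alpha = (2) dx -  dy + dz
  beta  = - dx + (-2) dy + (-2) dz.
alpha ∧ beta = (-5) dx ∧ dy + (-3) dx ∧ dz + (4) dy ∧ dz

Distribute the wedge, using dx_i ∧ dx_j = -dx_j ∧ dx_i and dx_i ∧ dx_i = 0. For each pair (i, j) with i < j, the coefficient of dx_i ∧ dx_j in alpha ∧ beta is (alpha_i * beta_j - alpha_j * beta_i). Collecting: alpha ∧ beta = (-5) dx ∧ dy + (-3) dx ∧ dz + (4) dy ∧ dz.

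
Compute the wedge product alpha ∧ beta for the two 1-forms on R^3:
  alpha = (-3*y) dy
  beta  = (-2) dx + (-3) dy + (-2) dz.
alpha ∧ beta = (-6*y) dx ∧ dy + (6*y) dy ∧ dz

Distribute the wedge, using dx_i ∧ dx_j = -dx_j ∧ dx_i and dx_i ∧ dx_i = 0. For each pair (i, j) with i < j, the coefficient of dx_i ∧ dx_j in alpha ∧ beta is (alpha_i * beta_j - alpha_j * beta_i). Collecting: alpha ∧ beta = (-6*y) dx ∧ dy + (6*y) dy ∧ dz.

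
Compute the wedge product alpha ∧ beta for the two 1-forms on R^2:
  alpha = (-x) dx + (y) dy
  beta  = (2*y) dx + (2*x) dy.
alpha ∧ beta = (-2*x^2 - 2*y^2) dx ∧ dy

Distribute the wedge, using dx_i ∧ dx_j = -dx_j ∧ dx_i and dx_i ∧ dx_i = 0. For each pair (i, j) with i < j, the coefficient of dx_i ∧ dx_j in alpha ∧ beta is (alpha_i * beta_j - alpha_j * beta_i). Collecting: alpha ∧ beta = (-2*x^2 - 2*y^2) dx ∧ dy.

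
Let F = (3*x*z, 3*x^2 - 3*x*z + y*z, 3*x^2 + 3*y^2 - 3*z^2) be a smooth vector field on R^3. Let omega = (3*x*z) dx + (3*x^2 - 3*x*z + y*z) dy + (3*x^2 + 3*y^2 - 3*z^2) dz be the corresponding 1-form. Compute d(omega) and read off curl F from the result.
d(omega) = (3*x + 5*y) dy ∧ dz + (-3*x) dz ∧ dx + (6*x - 3*z) dx ∧ dy; curl F = (3*x + 5*y, -3*x, 6*x - 3*z)

d omega = sum_{i<j} (∂f_j/∂x_i - ∂f_i/∂x_j) dx_i ∧ dx_j. Under the identification (dy ∧ dz, dz ∧ dx, dx ∧ dy) ↔ (e_x, e_y, e_z), the coefficients are exactly the components of curl F. Compute:
  ∂R/∂y - ∂Q/∂z = (6*y) - (-3*x + y) = 3*x + 5*y
  ∂P/∂z - ∂R/∂x = (3*x) - (6*x) = -3*x
  ∂Q/∂x - ∂P/∂y = (6*x - 3*z) - (0) = 6*x - 3*z.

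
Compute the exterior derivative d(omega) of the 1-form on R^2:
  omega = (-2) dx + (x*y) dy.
d(omega) = (y) dx ∧ dy

For a 1-form omega = sum_i f_i dx_i, the exterior derivative is
  d(omega) = sum_{i < j} (∂f_j/∂x_i - ∂f_i/∂x_j) dx_i ∧ dx_j.
  coefficient of dx ∧ dy: ∂f_2/∂x - ∂f_1/∂y = ∂(x*y)/∂x - ∂(-2)/∂y = y
Assembling: d(omega) = (y) dx ∧ dy.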